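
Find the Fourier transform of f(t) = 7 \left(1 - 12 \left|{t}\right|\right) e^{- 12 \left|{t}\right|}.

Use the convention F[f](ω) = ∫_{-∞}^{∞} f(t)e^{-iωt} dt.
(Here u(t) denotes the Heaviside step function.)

F(ω) = \frac{336 \omega^{2}}{\left(\omega^{2} + 144\right)^{2}}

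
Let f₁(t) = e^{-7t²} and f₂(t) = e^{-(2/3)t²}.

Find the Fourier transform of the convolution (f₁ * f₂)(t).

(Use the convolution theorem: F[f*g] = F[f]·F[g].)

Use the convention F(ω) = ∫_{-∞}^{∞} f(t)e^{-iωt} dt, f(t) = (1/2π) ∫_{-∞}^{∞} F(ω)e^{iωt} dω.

F[f₁*f₂](ω) = \frac{\sqrt{42} \pi e^{- \frac{23 \omega^{2}}{56}}}{14}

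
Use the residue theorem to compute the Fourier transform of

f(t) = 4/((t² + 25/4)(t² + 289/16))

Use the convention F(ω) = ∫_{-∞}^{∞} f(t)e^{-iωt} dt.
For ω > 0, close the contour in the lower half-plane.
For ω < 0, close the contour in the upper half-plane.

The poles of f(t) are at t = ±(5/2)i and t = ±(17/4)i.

Let g(z) = f(z)e^{-iωz}; for large |z| the factor e^{-iωz} decays in the lower half-plane when ω > 0 and in the upper half-plane when ω < 0.

Case ω > 0 (lower half-plane, clockwise contour ⇒ F(ω) = -2πi·ΣRes):
  Res_{z = - \frac{5 i}{2}} g(z) = \frac{64 i e^{- \frac{5 \omega}{2}}}{945}
  Res_{z = - \frac{17 i}{4}} g(z) = - \frac{128 i e^{- \frac{17 \omega}{4}}}{3213}
  F(ω) = -2πi·ΣRes = \frac{128 \pi e^{- \frac{5 \omega}{2}}}{945} - \frac{256 \pi e^{- \frac{17 \omega}{4}}}{3213}

Case ω < 0 (upper half-plane, counterclockwise contour ⇒ F(ω) = +2πi·ΣRes):
  Res_{z = \frac{5 i}{2}} g(z) = - \frac{64 i e^{\frac{5 \omega}{2}}}{945}
  Res_{z = \frac{17 i}{4}} g(z) = \frac{128 i e^{\frac{17 \omega}{4}}}{3213}
  F(ω) = 2πi·ΣRes = \frac{128 \pi \left(- 10 e^{\frac{17 \omega}{4}} + 17 e^{\frac{5 \omega}{2}}\right)}{16065}

Both cases combine into a single formula in |ω|:

F(ω) = \frac{128 \pi e^{- \frac{5 \left|{\omega}\right|}{2}}}{945} - \frac{256 \pi e^{- \frac{17 \left|{\omega}\right|}{4}}}{3213}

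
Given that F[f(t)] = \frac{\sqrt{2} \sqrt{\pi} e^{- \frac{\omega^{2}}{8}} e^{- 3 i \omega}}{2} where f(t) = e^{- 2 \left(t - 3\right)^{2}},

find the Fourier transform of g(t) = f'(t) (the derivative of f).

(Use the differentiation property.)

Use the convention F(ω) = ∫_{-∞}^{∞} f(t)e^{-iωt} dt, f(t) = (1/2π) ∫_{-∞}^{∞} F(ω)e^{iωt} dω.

F[g](ω) = \frac{\sqrt{2} i \sqrt{\pi} \omega e^{- \frac{\omega \left(\omega + 24 i\right)}{8}}}{2}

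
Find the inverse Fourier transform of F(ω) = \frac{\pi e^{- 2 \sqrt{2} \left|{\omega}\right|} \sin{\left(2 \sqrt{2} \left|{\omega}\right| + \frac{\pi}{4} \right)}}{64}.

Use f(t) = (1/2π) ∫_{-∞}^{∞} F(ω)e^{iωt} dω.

f(t) = \frac{1}{t^{4} + 256}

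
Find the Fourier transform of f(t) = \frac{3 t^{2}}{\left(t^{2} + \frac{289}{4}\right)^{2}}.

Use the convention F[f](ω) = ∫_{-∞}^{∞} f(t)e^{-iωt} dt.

F(ω) = \frac{3 \pi \left(2 - 17 \left|{\omega}\right|\right) e^{- \frac{17 \left|{\omega}\right|}{2}}}{34}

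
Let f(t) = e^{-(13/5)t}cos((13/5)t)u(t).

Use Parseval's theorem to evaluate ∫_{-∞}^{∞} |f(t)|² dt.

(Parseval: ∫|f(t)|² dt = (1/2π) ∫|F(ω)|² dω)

∫|f(t)|² dt = \frac{15}{104}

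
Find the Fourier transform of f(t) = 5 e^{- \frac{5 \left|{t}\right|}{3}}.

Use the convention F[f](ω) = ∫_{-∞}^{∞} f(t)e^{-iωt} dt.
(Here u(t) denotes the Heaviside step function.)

F(ω) = \frac{150}{9 \omega^{2} + 25}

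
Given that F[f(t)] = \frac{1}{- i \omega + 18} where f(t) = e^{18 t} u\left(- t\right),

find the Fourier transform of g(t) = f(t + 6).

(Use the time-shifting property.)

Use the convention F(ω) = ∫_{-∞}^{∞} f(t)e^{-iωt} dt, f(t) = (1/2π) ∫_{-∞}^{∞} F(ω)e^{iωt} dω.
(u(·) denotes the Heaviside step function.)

F[g](ω) = - \frac{e^{6 i \omega}}{i \omega - 18}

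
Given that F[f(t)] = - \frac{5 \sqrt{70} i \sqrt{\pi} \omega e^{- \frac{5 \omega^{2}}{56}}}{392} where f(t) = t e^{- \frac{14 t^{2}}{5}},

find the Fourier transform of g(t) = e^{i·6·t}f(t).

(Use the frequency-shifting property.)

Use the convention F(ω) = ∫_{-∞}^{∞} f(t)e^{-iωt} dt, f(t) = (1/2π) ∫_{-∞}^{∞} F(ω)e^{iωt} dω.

F[g](ω) = \frac{5 \sqrt{70} i \sqrt{\pi} \left(6 - \omega\right) e^{- \frac{5 \left(\omega - 6\right)^{2}}{56}}}{392}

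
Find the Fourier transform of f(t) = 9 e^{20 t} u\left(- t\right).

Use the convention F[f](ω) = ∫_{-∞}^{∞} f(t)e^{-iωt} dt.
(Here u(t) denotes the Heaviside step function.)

F(ω) = - \frac{9}{i \omega - 20}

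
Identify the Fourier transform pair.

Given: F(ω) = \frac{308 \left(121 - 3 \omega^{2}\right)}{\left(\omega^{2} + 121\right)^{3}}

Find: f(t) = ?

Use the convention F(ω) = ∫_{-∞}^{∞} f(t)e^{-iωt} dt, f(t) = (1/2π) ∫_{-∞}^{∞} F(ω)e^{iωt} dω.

f(t) = 7 t^{2} e^{- 11 \left|{t}\right|}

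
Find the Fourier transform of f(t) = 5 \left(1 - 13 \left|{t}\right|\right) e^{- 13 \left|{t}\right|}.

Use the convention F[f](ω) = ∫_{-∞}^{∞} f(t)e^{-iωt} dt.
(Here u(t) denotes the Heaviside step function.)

F(ω) = \frac{260 \omega^{2}}{\left(\omega^{2} + 169\right)^{2}}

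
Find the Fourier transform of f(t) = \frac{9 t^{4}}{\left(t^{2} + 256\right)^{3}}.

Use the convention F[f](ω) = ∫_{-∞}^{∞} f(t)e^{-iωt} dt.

F(ω) = \frac{9 \pi \left(256 \omega^{2} - 80 \left|{\omega}\right| + 3\right) e^{- 16 \left|{\omega}\right|}}{128}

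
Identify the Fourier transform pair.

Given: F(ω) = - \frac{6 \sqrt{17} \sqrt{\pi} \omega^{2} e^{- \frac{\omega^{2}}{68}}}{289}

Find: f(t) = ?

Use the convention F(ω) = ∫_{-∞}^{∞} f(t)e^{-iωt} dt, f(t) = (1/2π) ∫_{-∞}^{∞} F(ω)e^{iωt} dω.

f(t) = 6 \left(68 t^{2} - 2\right) e^{- 17 t^{2}}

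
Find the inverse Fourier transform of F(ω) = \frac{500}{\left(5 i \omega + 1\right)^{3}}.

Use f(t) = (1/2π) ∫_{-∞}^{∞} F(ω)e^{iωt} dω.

f(t) = 2 t^{2} e^{- \frac{t}{5}} u\left(t\right)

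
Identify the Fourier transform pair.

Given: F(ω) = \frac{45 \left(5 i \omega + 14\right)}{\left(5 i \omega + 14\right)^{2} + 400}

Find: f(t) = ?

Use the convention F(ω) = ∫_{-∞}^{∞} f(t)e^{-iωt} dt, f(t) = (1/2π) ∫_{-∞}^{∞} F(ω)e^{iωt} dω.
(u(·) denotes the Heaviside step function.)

f(t) = 9 e^{- \frac{14 t}{5}} \cos{\left(4 t \right)} u\left(t\right)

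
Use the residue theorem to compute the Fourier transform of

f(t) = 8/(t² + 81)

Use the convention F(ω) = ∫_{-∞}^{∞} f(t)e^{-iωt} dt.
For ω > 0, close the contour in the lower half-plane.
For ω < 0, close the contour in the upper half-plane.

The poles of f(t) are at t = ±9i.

Let g(z) = f(z)e^{-iωz}; for large |z| the factor e^{-iωz} decays in the lower half-plane when ω > 0 and in the upper half-plane when ω < 0.

Case ω > 0 (lower half-plane, clockwise contour ⇒ F(ω) = -2πi·ΣRes):
  Res_{z = - 9 i} g(z) = \frac{4 i e^{- 9 \omega}}{9}
  F(ω) = -2πi·ΣRes = \frac{8 \pi e^{- 9 \omega}}{9}

Case ω < 0 (upper half-plane, counterclockwise contour ⇒ F(ω) = +2πi·ΣRes):
  Res_{z = 9 i} g(z) = - \frac{4 i e^{9 \omega}}{9}
  F(ω) = 2πi·ΣRes = \frac{8 \pi e^{9 \omega}}{9}

Both cases combine into a single formula in |ω|:

F(ω) = \frac{8 \pi e^{- 9 \left|{\omega}\right|}}{9}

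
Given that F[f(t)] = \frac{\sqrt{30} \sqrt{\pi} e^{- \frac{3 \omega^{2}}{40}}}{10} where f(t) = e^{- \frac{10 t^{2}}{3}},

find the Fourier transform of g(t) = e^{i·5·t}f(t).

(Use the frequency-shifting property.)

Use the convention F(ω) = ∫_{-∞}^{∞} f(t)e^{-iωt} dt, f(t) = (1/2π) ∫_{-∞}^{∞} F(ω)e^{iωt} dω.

F[g](ω) = \frac{\sqrt{30} \sqrt{\pi} e^{- \frac{3 \left(\omega - 5\right)^{2}}{40}}}{10}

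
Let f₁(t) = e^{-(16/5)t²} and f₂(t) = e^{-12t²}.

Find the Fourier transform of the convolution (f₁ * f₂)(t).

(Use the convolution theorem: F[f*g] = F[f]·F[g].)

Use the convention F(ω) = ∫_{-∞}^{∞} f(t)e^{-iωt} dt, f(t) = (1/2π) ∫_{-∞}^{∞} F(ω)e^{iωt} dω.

F[f₁*f₂](ω) = \frac{\sqrt{15} \pi e^{- \frac{19 \omega^{2}}{192}}}{24}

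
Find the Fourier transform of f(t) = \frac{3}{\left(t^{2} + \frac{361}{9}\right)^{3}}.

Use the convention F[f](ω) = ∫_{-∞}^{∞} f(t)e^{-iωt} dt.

F(ω) = \frac{81 \pi \left(361 \omega^{2} + 171 \left|{\omega}\right| + 27\right) e^{- \frac{19 \left|{\omega}\right|}{3}}}{19808792}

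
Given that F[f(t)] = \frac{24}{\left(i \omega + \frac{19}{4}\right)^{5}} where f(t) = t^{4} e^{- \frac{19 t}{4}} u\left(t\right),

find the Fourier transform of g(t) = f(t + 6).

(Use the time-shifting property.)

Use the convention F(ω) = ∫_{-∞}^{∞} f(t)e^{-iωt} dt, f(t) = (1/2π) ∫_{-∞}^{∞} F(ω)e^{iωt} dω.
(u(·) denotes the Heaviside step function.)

F[g](ω) = \frac{24576 e^{6 i \omega}}{\left(4 i \omega + 19\right)^{5}}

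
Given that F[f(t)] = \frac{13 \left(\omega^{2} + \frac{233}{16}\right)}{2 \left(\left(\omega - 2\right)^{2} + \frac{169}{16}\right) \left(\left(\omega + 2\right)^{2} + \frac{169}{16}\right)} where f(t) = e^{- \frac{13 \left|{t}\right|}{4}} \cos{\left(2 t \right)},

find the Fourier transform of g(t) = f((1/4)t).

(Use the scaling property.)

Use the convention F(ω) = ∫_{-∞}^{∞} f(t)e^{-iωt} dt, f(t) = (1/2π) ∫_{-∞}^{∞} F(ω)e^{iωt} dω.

F[g](ω) = \frac{416 \left(256 \omega^{2} + 233\right)}{65536 \omega^{4} + 53760 \omega^{2} + 54289}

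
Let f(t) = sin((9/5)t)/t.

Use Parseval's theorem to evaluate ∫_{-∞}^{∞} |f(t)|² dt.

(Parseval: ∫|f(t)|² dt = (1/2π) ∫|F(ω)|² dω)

∫|f(t)|² dt = \frac{9 \pi}{5}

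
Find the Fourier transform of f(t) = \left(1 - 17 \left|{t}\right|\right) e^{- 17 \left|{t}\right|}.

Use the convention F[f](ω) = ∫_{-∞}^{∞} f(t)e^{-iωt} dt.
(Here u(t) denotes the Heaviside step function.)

F(ω) = \frac{68 \omega^{2}}{\left(\omega^{2} + 289\right)^{2}}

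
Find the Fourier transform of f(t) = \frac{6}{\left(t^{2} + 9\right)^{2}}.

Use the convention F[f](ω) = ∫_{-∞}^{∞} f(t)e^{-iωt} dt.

F(ω) = \frac{\pi \left(3 \left|{\omega}\right| + 1\right) e^{- 3 \left|{\omega}\right|}}{9}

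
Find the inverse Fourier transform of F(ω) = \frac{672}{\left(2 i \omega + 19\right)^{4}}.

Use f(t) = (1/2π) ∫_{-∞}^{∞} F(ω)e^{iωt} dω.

f(t) = 7 t^{3} e^{- \frac{19 t}{2}} u\left(t\right)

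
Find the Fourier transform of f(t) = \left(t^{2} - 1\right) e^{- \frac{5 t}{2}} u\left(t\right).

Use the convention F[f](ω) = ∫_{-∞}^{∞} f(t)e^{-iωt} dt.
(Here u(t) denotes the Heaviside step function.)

F(ω) = \frac{2 \left(16 i \omega - \left(2 i \omega + 5\right)^{3} + 40\right)}{\left(2 i \omega + 5\right)^{4}}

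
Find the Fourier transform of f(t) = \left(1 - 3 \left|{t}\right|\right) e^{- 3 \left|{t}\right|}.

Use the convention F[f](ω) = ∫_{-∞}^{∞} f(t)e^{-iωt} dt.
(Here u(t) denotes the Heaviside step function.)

F(ω) = \frac{12 \omega^{2}}{\left(\omega^{2} + 9\right)^{2}}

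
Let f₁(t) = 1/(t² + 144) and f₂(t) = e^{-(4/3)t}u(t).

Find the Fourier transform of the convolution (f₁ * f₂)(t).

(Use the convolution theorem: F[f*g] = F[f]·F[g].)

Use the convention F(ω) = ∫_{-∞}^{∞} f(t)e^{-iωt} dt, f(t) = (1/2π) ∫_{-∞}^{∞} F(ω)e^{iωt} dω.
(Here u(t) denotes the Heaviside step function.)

F[f₁*f₂](ω) = \frac{\pi e^{- 12 \left|{\omega}\right|}}{4 \left(3 i \omega + 4\right)}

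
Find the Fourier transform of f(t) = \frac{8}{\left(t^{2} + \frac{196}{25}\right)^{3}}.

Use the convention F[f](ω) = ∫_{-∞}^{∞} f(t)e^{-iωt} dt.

F(ω) = \frac{125 \pi \left(196 \omega^{2} + 210 \left|{\omega}\right| + 75\right) e^{- \frac{14 \left|{\omega}\right|}{5}}}{537824}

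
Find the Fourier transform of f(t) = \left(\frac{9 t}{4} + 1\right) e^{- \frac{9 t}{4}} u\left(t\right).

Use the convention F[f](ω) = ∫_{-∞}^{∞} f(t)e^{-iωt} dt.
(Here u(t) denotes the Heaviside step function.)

F(ω) = \frac{8 \left(- 2 i \omega - 9\right)}{16 \omega^{2} - 72 i \omega - 81}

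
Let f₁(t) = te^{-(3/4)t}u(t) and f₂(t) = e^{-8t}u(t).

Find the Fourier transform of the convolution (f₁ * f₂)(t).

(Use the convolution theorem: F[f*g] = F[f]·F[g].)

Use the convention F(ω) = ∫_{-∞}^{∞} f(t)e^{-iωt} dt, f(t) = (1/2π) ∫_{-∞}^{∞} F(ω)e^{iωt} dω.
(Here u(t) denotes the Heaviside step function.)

F[f₁*f₂](ω) = \frac{16}{\left(i \omega + 8\right) \left(4 i \omega + 3\right)^{2}}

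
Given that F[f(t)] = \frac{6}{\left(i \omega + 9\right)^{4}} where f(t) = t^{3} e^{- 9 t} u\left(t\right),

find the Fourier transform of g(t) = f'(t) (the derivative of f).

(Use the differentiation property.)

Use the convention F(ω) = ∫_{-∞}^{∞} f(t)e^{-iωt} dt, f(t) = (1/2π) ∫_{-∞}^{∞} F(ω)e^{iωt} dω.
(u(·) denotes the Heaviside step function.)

F[g](ω) = \frac{6 i \omega}{\left(i \omega + 9\right)^{4}}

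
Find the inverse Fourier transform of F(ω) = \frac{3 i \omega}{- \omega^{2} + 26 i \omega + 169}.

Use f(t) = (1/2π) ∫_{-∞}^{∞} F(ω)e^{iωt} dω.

f(t) = 3 \left(1 - 13 t\right) e^{- 13 t} u\left(t\right)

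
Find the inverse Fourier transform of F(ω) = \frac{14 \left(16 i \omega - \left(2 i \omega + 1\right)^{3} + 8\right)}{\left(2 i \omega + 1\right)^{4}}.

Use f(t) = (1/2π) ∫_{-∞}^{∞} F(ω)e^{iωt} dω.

f(t) = 7 \left(t^{2} - 1\right) e^{- \frac{t}{2}} u\left(t\right)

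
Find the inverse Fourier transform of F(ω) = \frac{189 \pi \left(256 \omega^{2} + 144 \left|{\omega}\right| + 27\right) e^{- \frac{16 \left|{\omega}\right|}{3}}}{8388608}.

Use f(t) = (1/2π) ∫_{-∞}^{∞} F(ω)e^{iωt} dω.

f(t) = \frac{7}{\left(t^{2} + \frac{256}{9}\right)^{3}}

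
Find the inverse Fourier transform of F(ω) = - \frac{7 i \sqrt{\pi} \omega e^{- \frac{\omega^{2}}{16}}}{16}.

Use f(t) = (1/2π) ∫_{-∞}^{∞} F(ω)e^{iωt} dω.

f(t) = 7 t e^{- 4 t^{2}}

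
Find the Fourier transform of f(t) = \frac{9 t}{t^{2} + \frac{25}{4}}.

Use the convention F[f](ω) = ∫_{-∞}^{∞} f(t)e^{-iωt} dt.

F(ω) = - 9 i \pi e^{- \frac{5 \left|{\omega}\right|}{2}} \operatorname{sign}{\left(\omega \right)}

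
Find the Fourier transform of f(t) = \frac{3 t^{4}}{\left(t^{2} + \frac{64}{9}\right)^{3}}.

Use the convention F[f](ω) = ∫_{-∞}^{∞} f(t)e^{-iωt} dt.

F(ω) = \frac{\pi \left(64 \omega^{2} - 120 \left|{\omega}\right| + 27\right) e^{- \frac{8 \left|{\omega}\right|}{3}}}{64}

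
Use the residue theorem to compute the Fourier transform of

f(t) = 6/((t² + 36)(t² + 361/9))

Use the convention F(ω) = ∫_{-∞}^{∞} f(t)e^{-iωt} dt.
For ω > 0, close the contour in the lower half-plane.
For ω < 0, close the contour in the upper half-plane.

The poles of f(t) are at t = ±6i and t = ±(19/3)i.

Let g(z) = f(z)e^{-iωz}; for large |z| the factor e^{-iωz} decays in the lower half-plane when ω > 0 and in the upper half-plane when ω < 0.

Case ω > 0 (lower half-plane, clockwise contour ⇒ F(ω) = -2πi·ΣRes):
  Res_{z = - 6 i} g(z) = \frac{9 i e^{- 6 \omega}}{74}
  Res_{z = - \frac{19 i}{3}} g(z) = - \frac{81 i e^{- \frac{19 \omega}{3}}}{703}
  F(ω) = -2πi·ΣRes = \frac{9 \pi e^{- 6 \omega}}{37} - \frac{162 \pi e^{- \frac{19 \omega}{3}}}{703}

Case ω < 0 (upper half-plane, counterclockwise contour ⇒ F(ω) = +2πi·ΣRes):
  Res_{z = 6 i} g(z) = - \frac{9 i e^{6 \omega}}{74}
  Res_{z = \frac{19 i}{3}} g(z) = \frac{81 i e^{\frac{19 \omega}{3}}}{703}
  F(ω) = 2πi·ΣRes = \frac{9 \pi \left(- 18 e^{\frac{19 \omega}{3}} + 19 e^{6 \omega}\right)}{703}

Both cases combine into a single formula in |ω|:

F(ω) = \frac{9 \pi e^{- 6 \left|{\omega}\right|}}{37} - \frac{162 \pi e^{- \frac{19 \left|{\omega}\right|}{3}}}{703}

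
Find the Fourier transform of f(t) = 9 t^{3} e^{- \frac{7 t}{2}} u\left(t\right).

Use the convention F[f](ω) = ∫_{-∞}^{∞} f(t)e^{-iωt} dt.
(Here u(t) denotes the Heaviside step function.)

F(ω) = \frac{864}{\left(2 i \omega + 7\right)^{4}}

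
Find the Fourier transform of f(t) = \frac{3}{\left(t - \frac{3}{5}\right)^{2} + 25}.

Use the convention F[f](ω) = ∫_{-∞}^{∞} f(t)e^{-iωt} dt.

F(ω) = \frac{3 \pi e^{- \frac{3 i \omega}{5} - 5 \left|{\omega}\right|}}{5}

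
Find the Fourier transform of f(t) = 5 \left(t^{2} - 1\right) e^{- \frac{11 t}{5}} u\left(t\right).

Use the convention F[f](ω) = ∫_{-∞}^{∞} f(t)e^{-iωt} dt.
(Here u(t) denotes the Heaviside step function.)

F(ω) = \frac{25 \left(250 i \omega - \left(5 i \omega + 11\right)^{3} + 550\right)}{\left(5 i \omega + 11\right)^{4}}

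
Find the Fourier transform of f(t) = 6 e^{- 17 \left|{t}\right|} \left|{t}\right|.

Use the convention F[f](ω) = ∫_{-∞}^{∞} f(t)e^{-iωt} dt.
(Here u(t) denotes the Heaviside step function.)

F(ω) = \frac{12 \left(289 - \omega^{2}\right)}{\left(\omega^{2} + 289\right)^{2}}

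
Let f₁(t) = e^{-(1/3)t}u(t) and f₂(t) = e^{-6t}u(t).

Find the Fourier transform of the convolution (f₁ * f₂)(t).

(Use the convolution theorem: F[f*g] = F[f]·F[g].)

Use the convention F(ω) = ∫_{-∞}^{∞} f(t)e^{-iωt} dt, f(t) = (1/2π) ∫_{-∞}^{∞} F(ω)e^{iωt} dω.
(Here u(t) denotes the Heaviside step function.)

F[f₁*f₂](ω) = \frac{3}{\left(i \omega + 6\right) \left(3 i \omega + 1\right)}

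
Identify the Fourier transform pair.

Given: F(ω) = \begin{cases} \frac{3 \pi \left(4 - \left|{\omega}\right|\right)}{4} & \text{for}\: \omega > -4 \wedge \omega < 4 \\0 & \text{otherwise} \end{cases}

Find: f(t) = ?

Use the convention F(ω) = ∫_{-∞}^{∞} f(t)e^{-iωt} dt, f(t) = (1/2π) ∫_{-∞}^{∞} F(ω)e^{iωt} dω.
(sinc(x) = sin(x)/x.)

f(t) = 6 \operatorname{sinc}^{2}{\left(2 t \right)}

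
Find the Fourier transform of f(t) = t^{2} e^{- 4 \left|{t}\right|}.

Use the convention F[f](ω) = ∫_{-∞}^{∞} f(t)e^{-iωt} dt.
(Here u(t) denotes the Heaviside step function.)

F(ω) = \frac{16 \left(16 - 3 \omega^{2}\right)}{\left(\omega^{2} + 16\right)^{3}}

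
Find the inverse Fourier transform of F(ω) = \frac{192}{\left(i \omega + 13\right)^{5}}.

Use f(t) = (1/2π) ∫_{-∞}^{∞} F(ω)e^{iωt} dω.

f(t) = 8 t^{4} e^{- 13 t} u\left(t\right)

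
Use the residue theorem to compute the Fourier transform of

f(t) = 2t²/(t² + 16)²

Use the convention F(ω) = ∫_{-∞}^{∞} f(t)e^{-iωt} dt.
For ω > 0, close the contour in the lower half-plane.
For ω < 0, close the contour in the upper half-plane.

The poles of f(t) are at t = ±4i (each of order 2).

Let g(z) = f(z)e^{-iωz}; for large |z| the factor e^{-iωz} decays in the lower half-plane when ω > 0 and in the upper half-plane when ω < 0.

Case ω > 0 (lower half-plane, clockwise contour ⇒ F(ω) = -2πi·ΣRes):
  Res_{z = - 4 i} g(z) = \frac{i \left(1 - 4 \omega\right) e^{- 4 \omega}}{8} (pole of order 2)
  F(ω) = -2πi·ΣRes = \frac{\pi \left(1 - 4 \omega\right) e^{- 4 \omega}}{4}

Case ω < 0 (upper half-plane, counterclockwise contour ⇒ F(ω) = +2πi·ΣRes):
  Res_{z = 4 i} g(z) = \frac{i \left(- 4 \omega - 1\right) e^{4 \omega}}{8} (pole of order 2)
  F(ω) = 2πi·ΣRes = \frac{\pi \left(4 \omega + 1\right) e^{4 \omega}}{4}

Both cases combine into a single formula in |ω|:

F(ω) = \frac{\pi \left(1 - 4 \left|{\omega}\right|\right) e^{- 4 \left|{\omega}\right|}}{4}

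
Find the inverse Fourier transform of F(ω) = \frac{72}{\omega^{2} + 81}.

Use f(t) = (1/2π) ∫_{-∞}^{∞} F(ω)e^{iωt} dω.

f(t) = 4 e^{- 9 \left|{t}\right|}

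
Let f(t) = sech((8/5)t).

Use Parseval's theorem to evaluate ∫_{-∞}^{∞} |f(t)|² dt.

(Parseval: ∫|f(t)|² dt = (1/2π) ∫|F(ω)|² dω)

∫|f(t)|² dt = \frac{5}{4}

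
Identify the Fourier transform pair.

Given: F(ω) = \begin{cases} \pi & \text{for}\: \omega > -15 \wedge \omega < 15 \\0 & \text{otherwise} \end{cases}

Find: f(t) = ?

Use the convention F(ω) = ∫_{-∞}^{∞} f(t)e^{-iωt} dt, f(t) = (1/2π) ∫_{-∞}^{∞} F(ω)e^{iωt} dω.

f(t) = \frac{\sin{\left(15 t \right)}}{t}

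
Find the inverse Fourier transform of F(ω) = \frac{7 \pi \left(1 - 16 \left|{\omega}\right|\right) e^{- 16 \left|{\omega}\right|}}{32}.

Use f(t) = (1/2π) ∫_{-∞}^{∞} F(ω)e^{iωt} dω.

f(t) = \frac{7 t^{2}}{\left(t^{2} + 256\right)^{2}}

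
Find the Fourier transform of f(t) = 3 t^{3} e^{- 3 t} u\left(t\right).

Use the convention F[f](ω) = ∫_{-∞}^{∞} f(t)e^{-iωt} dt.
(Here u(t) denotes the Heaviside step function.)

F(ω) = \frac{18}{\left(i \omega + 3\right)^{4}}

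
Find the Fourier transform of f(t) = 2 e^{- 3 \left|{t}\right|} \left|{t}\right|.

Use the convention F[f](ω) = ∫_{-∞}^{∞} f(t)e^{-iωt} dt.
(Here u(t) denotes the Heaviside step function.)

F(ω) = \frac{4 \left(9 - \omega^{2}\right)}{\left(\omega^{2} + 9\right)^{2}}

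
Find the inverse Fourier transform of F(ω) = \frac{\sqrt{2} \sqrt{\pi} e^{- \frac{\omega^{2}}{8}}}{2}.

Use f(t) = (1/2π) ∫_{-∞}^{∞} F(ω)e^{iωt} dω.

f(t) = e^{- 2 t^{2}}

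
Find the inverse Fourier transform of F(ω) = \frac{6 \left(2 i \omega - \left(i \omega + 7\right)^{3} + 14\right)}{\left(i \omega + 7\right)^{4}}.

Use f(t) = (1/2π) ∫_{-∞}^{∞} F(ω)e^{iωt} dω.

f(t) = 6 \left(t^{2} - 1\right) e^{- 7 t} u\left(t\right)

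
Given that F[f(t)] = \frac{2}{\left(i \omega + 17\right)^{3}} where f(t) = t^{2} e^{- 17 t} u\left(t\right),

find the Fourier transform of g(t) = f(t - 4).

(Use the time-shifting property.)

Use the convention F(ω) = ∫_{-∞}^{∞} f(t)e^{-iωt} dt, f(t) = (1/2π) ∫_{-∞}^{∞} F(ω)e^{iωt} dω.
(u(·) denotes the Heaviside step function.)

F[g](ω) = \frac{2 e^{- 4 i \omega}}{\left(i \omega + 17\right)^{3}}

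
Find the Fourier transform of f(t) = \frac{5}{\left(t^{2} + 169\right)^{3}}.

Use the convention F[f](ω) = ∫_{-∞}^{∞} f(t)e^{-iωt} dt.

F(ω) = \frac{5 \pi \left(169 \omega^{2} + 39 \left|{\omega}\right| + 3\right) e^{- 13 \left|{\omega}\right|}}{2970344}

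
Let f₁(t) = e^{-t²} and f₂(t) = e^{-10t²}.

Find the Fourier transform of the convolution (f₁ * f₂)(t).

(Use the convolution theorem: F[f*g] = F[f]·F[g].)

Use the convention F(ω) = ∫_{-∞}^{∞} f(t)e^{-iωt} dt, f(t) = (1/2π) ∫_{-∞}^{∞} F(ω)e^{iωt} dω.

F[f₁*f₂](ω) = \frac{\sqrt{10} \pi e^{- \frac{11 \omega^{2}}{40}}}{10}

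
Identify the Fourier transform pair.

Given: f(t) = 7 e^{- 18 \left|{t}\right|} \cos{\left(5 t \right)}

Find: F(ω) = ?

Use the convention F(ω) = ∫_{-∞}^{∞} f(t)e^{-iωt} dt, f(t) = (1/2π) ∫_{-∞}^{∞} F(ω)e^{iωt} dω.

F(ω) = \frac{252 \left(\omega^{2} + 349\right)}{\omega^{4} + 598 \omega^{2} + 121801}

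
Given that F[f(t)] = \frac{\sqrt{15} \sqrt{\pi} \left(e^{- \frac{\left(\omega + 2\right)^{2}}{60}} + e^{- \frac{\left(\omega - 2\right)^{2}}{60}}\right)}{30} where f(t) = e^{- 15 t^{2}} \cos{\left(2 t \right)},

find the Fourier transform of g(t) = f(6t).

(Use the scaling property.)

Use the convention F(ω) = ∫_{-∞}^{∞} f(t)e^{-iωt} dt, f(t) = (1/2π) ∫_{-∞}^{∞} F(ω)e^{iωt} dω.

F[g](ω) = \frac{\sqrt{15} \sqrt{\pi} \left(e^{\frac{\omega}{45}} + 1\right) e^{- \frac{\omega^{2}}{2160} - \frac{\omega}{90} - \frac{1}{15}}}{180}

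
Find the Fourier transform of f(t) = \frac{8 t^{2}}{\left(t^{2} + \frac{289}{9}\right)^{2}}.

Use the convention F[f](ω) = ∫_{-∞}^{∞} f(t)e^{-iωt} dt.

F(ω) = \frac{4 \pi \left(3 - 17 \left|{\omega}\right|\right) e^{- \frac{17 \left|{\omega}\right|}{3}}}{17}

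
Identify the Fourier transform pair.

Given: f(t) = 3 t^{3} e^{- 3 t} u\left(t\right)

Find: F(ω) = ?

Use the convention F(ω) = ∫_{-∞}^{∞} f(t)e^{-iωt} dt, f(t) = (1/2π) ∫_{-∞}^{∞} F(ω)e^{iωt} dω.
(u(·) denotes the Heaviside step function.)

F(ω) = \frac{18}{\left(i \omega + 3\right)^{4}}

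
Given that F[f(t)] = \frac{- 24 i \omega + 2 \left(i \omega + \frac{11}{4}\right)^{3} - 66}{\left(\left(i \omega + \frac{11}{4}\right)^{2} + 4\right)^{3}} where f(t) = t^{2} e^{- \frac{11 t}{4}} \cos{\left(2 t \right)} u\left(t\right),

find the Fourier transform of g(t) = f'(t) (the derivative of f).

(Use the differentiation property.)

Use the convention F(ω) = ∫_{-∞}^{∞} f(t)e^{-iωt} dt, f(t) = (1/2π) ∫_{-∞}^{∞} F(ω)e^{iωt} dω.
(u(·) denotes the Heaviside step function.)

F[g](ω) = - \frac{128 i \omega \left(768 i \omega - \left(4 i \omega + 11\right)^{3} + 2112\right)}{\left(\left(4 i \omega + 11\right)^{2} + 64\right)^{3}}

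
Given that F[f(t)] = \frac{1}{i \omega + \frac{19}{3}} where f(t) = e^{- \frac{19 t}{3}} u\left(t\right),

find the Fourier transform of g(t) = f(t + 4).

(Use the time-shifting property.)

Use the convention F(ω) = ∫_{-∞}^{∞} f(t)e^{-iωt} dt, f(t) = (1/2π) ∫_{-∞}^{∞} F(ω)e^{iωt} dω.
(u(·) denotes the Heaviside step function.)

F[g](ω) = \frac{3 e^{4 i \omega}}{3 i \omega + 19}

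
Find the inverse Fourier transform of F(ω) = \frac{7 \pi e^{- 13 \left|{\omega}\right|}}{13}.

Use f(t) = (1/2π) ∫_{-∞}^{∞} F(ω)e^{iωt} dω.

f(t) = \frac{7}{t^{2} + 169}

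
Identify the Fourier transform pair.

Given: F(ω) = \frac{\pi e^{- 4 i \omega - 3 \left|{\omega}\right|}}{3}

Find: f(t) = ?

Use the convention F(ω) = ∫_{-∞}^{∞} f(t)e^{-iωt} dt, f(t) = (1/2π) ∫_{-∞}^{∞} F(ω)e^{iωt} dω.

f(t) = \frac{1}{\left(t - 4\right)^{2} + 9}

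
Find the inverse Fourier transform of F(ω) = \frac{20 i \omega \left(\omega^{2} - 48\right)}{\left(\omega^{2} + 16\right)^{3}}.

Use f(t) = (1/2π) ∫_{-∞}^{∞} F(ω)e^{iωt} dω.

f(t) = 5 t e^{- 4 \left|{t}\right|} \left|{t}\right|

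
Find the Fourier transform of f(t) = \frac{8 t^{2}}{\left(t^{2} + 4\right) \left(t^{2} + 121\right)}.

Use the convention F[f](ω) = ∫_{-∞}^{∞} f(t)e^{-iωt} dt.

F(ω) = \frac{8 \pi \left(11 - 2 e^{9 \left|{\omega}\right|}\right) e^{- 11 \left|{\omega}\right|}}{117}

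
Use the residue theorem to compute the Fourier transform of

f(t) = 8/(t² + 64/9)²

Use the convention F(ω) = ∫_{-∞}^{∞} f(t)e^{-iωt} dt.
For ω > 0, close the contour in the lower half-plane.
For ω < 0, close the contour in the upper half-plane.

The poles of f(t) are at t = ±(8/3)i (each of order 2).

Let g(z) = f(z)e^{-iωz}; for large |z| the factor e^{-iωz} decays in the lower half-plane when ω > 0 and in the upper half-plane when ω < 0.

Case ω > 0 (lower half-plane, clockwise contour ⇒ F(ω) = -2πi·ΣRes):
  Res_{z = - \frac{8 i}{3}} g(z) = \frac{9 i \left(8 \omega + 3\right) e^{- \frac{8 \omega}{3}}}{256} (pole of order 2)
  F(ω) = -2πi·ΣRes = \frac{9 \pi \left(8 \omega + 3\right) e^{- \frac{8 \omega}{3}}}{128}

Case ω < 0 (upper half-plane, counterclockwise contour ⇒ F(ω) = +2πi·ΣRes):
  Res_{z = \frac{8 i}{3}} g(z) = \frac{9 i \left(8 \omega - 3\right) e^{\frac{8 \omega}{3}}}{256} (pole of order 2)
  F(ω) = 2πi·ΣRes = \frac{9 \pi \left(3 - 8 \omega\right) e^{\frac{8 \omega}{3}}}{128}

Both cases combine into a single formula in |ω|:

F(ω) = \frac{9 \pi \left(8 \left|{\omega}\right| + 3\right) e^{- \frac{8 \left|{\omega}\right|}{3}}}{128}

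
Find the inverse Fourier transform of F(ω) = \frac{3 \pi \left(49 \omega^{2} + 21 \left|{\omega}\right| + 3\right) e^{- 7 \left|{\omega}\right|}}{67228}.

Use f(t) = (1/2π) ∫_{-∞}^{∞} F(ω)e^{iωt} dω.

f(t) = \frac{6}{\left(t^{2} + 49\right)^{3}}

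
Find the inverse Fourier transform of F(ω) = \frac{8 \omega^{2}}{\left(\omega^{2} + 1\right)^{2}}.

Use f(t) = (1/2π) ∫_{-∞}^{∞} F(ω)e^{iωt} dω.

f(t) = 2 \left(1 - \left|{t}\right|\right) e^{- \left|{t}\right|}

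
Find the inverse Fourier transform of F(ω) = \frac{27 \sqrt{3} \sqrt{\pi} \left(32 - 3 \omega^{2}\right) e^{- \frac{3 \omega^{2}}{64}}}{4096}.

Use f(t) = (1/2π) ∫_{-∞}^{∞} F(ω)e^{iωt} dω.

f(t) = 9 t^{2} e^{- \frac{16 t^{2}}{3}}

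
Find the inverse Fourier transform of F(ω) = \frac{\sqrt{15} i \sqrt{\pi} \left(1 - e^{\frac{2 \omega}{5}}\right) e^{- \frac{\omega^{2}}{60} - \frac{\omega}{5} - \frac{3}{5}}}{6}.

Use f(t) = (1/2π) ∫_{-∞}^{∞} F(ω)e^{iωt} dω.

f(t) = 5 e^{- 15 t^{2}} \sin{\left(6 t \right)}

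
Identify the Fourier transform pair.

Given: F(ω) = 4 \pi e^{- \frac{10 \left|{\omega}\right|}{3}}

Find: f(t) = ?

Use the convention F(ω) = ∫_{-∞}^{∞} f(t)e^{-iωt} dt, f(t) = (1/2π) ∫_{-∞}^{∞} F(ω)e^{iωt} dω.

f(t) = \frac{40}{3 \left(t^{2} + \frac{100}{9}\right)}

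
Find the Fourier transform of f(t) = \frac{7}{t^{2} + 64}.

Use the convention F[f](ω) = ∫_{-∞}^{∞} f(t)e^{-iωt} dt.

F(ω) = \frac{7 \pi e^{- 8 \left|{\omega}\right|}}{8}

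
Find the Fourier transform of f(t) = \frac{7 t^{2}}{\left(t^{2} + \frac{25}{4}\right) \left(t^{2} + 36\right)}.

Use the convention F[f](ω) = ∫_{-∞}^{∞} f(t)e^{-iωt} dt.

F(ω) = \frac{24 \pi e^{- 6 \left|{\omega}\right|}}{17} - \frac{10 \pi e^{- \frac{5 \left|{\omega}\right|}{2}}}{17}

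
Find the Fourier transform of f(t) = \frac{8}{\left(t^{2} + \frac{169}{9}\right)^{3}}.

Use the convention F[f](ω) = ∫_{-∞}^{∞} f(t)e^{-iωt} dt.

F(ω) = \frac{27 \pi \left(169 \omega^{2} + 117 \left|{\omega}\right| + 27\right) e^{- \frac{13 \left|{\omega}\right|}{3}}}{371293}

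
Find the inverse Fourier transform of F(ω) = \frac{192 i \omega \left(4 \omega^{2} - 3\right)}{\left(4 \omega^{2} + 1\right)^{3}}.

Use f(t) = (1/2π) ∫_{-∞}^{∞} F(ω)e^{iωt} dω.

f(t) = 3 t e^{- \frac{\left|{t}\right|}{2}} \left|{t}\right|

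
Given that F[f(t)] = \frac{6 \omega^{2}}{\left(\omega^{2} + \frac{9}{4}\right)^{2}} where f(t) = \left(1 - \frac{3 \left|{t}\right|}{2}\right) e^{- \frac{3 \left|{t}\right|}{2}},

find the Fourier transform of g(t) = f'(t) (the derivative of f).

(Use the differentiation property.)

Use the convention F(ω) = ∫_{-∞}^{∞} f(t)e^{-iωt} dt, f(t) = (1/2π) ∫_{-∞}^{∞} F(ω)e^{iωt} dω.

F[g](ω) = \frac{96 i \omega^{3}}{\left(4 \omega^{2} + 9\right)^{2}}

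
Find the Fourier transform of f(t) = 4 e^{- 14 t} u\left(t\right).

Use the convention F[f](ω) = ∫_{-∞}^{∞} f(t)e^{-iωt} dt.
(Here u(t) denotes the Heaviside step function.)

F(ω) = \frac{4}{i \omega + 14}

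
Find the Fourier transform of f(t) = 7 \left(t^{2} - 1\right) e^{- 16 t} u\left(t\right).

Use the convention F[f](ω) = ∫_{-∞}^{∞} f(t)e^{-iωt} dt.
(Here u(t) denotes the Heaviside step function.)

F(ω) = \frac{7 \left(2 i \omega - \left(i \omega + 16\right)^{3} + 32\right)}{\left(i \omega + 16\right)^{4}}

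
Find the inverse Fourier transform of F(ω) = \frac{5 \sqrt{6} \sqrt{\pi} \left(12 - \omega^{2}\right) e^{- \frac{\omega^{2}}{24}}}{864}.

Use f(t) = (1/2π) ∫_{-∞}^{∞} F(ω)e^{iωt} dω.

f(t) = 5 t^{2} e^{- 6 t^{2}}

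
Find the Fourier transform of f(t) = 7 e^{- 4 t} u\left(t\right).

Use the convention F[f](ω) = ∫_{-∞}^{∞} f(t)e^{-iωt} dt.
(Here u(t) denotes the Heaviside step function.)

F(ω) = \frac{7}{i \omega + 4}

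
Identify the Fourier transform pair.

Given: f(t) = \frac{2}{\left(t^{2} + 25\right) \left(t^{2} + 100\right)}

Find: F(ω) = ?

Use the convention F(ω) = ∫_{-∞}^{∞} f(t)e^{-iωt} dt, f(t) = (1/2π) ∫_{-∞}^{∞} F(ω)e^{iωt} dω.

F(ω) = \frac{\pi \left(2 e^{5 \left|{\omega}\right|} - 1\right) e^{- 10 \left|{\omega}\right|}}{375}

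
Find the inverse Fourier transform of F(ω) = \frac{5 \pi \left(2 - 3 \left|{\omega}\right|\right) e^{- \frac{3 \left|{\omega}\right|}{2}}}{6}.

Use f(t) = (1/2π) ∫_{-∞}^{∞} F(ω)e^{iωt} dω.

f(t) = \frac{5 t^{2}}{\left(t^{2} + \frac{9}{4}\right)^{2}}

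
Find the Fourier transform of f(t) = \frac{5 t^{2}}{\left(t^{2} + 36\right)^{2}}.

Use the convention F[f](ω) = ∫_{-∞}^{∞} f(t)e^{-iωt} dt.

F(ω) = \frac{5 \pi \left(1 - 6 \left|{\omega}\right|\right) e^{- 6 \left|{\omega}\right|}}{12}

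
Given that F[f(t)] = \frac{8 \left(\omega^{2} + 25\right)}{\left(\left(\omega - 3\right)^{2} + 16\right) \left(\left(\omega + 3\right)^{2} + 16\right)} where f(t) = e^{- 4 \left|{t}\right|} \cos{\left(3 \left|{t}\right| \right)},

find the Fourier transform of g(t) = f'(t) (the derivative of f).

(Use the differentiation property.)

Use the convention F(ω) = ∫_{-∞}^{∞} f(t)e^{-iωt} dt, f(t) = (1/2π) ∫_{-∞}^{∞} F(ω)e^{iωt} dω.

F[g](ω) = \frac{8 i \omega \left(\omega^{2} + 25\right)}{\omega^{4} + 14 \omega^{2} + 625}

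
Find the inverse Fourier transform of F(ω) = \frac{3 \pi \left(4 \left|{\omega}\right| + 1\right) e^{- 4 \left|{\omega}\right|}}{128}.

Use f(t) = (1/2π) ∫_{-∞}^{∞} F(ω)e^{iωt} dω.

f(t) = \frac{3}{\left(t^{2} + 16\right)^{2}}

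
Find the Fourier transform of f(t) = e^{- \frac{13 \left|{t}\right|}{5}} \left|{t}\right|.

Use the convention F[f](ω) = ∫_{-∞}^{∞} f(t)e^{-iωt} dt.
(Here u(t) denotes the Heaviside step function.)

F(ω) = \frac{50 \left(169 - 25 \omega^{2}\right)}{\left(25 \omega^{2} + 169\right)^{2}}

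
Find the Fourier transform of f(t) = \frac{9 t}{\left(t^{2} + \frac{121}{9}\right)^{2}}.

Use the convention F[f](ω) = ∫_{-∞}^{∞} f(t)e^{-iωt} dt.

F(ω) = - \frac{27 i \pi \omega e^{- \frac{11 \left|{\omega}\right|}{3}}}{22}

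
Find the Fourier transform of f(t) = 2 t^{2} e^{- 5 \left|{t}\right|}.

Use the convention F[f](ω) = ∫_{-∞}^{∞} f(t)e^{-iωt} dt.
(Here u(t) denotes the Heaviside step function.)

F(ω) = \frac{40 \left(25 - 3 \omega^{2}\right)}{\left(\omega^{2} + 25\right)^{3}}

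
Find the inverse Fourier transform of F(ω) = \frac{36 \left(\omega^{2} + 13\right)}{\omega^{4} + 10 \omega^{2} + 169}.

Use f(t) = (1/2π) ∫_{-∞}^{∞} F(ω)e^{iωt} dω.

f(t) = 6 e^{- 3 \left|{t}\right|} \cos{\left(2 \left|{t}\right| \right)}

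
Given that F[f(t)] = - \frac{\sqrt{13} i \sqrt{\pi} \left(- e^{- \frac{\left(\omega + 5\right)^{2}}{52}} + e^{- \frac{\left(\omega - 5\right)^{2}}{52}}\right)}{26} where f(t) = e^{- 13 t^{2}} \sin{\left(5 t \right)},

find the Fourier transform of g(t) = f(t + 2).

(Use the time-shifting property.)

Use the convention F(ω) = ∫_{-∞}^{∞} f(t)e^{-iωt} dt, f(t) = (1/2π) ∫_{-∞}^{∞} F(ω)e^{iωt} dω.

F[g](ω) = \frac{\sqrt{13} i \sqrt{\pi} \left(1 - e^{\frac{5 \omega}{13}}\right) e^{- \frac{\omega^{2}}{52} - \frac{5 \omega}{26} + 2 i \omega - \frac{25}{52}}}{26}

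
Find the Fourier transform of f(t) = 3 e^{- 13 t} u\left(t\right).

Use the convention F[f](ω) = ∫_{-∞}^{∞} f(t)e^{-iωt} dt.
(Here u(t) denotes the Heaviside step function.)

F(ω) = \frac{3}{i \omega + 13}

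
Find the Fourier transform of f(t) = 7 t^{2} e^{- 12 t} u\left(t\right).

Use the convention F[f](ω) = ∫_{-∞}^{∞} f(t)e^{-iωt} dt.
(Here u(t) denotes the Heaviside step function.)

F(ω) = \frac{14}{\left(i \omega + 12\right)^{3}}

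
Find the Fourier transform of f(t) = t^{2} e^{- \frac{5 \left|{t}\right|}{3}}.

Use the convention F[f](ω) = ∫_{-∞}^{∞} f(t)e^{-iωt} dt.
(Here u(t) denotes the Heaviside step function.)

F(ω) = \frac{540 \left(25 - 27 \omega^{2}\right)}{\left(9 \omega^{2} + 25\right)^{3}}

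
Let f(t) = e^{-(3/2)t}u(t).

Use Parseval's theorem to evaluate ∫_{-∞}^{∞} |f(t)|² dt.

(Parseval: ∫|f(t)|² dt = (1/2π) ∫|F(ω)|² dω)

∫|f(t)|² dt = \frac{1}{3}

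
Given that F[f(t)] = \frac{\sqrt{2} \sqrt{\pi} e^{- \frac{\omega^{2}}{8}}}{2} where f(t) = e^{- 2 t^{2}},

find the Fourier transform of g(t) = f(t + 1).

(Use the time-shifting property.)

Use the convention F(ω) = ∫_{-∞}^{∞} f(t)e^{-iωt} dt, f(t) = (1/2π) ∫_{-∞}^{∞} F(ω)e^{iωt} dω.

F[g](ω) = \frac{\sqrt{2} \sqrt{\pi} e^{\omega \left(- \frac{\omega}{8} + i\right)}}{2}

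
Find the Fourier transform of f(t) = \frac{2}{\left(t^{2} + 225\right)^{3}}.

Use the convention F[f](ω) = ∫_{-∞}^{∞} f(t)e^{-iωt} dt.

F(ω) = \frac{\pi \left(75 \omega^{2} + 15 \left|{\omega}\right| + 1\right) e^{- 15 \left|{\omega}\right|}}{1012500}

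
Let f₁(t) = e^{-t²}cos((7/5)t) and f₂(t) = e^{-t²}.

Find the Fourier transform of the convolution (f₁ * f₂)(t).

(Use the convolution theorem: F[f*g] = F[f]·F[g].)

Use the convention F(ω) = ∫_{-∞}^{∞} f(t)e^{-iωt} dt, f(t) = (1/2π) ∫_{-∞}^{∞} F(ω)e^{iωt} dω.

F[f₁*f₂](ω) = \frac{\pi \left(e^{\frac{7 \omega}{5}} + 1\right) e^{- \frac{\omega^{2}}{2} - \frac{7 \omega}{10} - \frac{49}{100}}}{2}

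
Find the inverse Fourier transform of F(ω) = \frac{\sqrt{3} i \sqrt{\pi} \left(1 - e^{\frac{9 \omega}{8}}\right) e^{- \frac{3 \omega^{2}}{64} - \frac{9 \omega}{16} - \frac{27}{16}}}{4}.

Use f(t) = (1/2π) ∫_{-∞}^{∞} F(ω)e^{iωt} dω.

f(t) = 2 e^{- \frac{16 t^{2}}{3}} \sin{\left(6 t \right)}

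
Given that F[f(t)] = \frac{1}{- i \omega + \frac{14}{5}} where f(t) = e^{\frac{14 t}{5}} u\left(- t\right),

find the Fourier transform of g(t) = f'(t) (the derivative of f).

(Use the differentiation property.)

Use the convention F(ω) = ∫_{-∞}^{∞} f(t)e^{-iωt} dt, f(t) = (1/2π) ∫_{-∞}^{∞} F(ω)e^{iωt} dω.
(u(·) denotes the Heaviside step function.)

F[g](ω) = - \frac{5 \omega}{5 \omega + 14 i}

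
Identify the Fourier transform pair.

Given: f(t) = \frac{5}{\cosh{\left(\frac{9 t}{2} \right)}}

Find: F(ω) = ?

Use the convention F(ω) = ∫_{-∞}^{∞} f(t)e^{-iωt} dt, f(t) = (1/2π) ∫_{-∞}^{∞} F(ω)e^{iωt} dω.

F(ω) = \frac{10 \pi}{9 \cosh{\left(\frac{\pi \omega}{9} \right)}}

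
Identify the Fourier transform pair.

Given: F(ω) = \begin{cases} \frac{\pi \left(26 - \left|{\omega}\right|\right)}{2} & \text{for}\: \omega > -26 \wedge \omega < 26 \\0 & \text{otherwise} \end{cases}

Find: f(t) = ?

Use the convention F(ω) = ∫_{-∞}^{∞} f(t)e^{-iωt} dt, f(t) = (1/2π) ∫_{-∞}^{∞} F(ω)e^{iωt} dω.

f(t) = \frac{\sin^{2}{\left(13 t \right)}}{t^{2}}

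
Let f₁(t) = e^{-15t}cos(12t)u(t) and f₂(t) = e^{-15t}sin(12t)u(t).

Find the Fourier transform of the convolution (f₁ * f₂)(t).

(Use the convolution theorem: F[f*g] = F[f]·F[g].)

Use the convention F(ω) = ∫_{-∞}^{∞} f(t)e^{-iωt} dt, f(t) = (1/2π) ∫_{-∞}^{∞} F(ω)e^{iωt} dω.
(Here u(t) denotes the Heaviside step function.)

F[f₁*f₂](ω) = \frac{12 \left(i \omega + 15\right)}{\left(\left(i \omega + 15\right)^{2} + 144\right)^{2}}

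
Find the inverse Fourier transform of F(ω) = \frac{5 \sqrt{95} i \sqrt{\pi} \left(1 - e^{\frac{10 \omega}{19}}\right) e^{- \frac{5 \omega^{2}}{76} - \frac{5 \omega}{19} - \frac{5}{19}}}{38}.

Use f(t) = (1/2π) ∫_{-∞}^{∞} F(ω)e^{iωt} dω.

f(t) = 5 e^{- \frac{19 t^{2}}{5}} \sin{\left(2 t \right)}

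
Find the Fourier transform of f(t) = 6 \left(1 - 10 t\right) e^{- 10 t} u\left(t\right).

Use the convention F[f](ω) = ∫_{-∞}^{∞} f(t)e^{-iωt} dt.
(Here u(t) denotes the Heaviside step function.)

F(ω) = \frac{6 i \omega}{- \omega^{2} + 20 i \omega + 100}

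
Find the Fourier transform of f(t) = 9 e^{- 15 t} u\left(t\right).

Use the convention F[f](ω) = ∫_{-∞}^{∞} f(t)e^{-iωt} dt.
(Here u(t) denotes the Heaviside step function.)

F(ω) = \frac{9}{i \omega + 15}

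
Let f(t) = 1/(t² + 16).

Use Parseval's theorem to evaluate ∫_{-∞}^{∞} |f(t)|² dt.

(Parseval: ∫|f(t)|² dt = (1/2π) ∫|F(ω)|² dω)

∫|f(t)|² dt = \frac{\pi}{128}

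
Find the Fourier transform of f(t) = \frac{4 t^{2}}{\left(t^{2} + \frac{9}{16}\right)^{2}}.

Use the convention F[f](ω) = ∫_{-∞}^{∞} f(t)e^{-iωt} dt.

F(ω) = \frac{2 \pi \left(4 - 3 \left|{\omega}\right|\right) e^{- \frac{3 \left|{\omega}\right|}{4}}}{3}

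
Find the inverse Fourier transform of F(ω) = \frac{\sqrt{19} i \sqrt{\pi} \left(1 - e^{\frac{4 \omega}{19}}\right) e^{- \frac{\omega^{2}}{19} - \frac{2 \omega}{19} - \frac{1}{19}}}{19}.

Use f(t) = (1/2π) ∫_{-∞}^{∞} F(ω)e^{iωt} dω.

f(t) = e^{- \frac{19 t^{2}}{4}} \sin{\left(t \right)}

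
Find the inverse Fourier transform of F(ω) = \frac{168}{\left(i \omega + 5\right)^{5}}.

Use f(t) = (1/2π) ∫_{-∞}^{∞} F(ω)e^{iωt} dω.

f(t) = 7 t^{4} e^{- 5 t} u\left(t\right)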